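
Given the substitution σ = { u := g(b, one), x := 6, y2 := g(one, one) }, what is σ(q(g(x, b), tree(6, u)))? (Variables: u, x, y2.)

q(g(6, b), tree(6, g(b, one)))

Replace each occurrence of u with g(b, one).
Replace each occurrence of x with 6.
Result: q(g(6, b), tree(6, g(b, one))).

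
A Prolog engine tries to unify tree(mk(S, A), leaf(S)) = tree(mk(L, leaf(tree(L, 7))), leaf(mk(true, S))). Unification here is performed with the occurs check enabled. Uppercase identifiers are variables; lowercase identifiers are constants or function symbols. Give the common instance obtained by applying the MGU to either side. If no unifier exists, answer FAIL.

FAIL

Decompose tree/2: mk(S, A) = mk(L, leaf(tree(L, 7))),  leaf(S) = leaf(mk(true, S)).
Decompose mk/2: S = L,  A = leaf(tree(L, 7)).
Bind S := L; substituting into the one remaining equation that mentions S gives: leaf(L) = leaf(mk(true, L)).
Bind A := leaf(tree(L, 7)); no other remaining equation mentions A.
Decompose leaf/1: L = mk(true, L).
Occurs check fails: L occurs in mk(true, L); the equation L = mk(true, L) has no finite solution.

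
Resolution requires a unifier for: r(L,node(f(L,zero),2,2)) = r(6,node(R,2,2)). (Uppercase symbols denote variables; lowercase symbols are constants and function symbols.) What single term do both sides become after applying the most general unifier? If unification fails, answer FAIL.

r(6,node(f(6,zero),2,2))

Decompose r/2: L = 6,  node(f(L,zero),2,2) = node(R,2,2).
Bind L := 6; substituting into the remaining equation gives: node(f(6,zero),2,2) = node(R,2,2).
Decompose node/3: f(6,zero) = R,  2 = 2,  2 = 2.
Bind R := f(6,zero); no other remaining equation mentions R.
Delete trivial equation 2 = 2.
Delete trivial equation 2 = 2.
Applying the MGU to either side gives r(6,node(f(6,zero),2,2)).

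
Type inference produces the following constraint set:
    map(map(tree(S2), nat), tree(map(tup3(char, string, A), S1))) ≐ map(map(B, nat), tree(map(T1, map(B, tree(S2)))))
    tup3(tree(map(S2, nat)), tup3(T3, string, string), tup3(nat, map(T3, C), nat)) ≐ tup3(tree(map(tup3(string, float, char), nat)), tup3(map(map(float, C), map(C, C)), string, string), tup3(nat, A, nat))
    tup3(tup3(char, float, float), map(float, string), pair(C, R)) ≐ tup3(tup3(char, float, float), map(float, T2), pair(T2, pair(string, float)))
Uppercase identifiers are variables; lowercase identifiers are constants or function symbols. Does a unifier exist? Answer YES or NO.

YES

Decompose map/2: map(tree(S2), nat) ≐ map(B, nat),  tree(map(tup3(char, string, A), S1)) ≐ tree(map(T1, map(B, tree(S2)))).
Decompose map/2: tree(S2) ≐ B,  nat ≐ nat.
Bind B := tree(S2); substituting into the one remaining equation that mentions B gives: tree(map(tup3(char, string, A), S1)) ≐ tree(map(T1, map(tree(S2), tree(S2)))).
Delete trivial equation nat ≐ nat.
Decompose tree/1: map(tup3(char, string, A), S1) ≐ map(T1, map(tree(S2), tree(S2))).
Decompose map/2: tup3(char, string, A) ≐ T1,  S1 ≐ map(tree(S2), tree(S2)).
Bind T1 := tup3(char, string, A); no other remaining equation mentions T1.
Bind S1 := map(tree(S2), tree(S2)); no other remaining equation mentions S1.
Decompose tup3/3: tree(map(S2, nat)) ≐ tree(map(tup3(string, float, char), nat)),  tup3(T3, string, string) ≐ tup3(map(map(float, C), map(C, C)), string, string),  tup3(nat, map(T3, C), nat) ≐ tup3(nat, A, nat).
Decompose tree/1: map(S2, nat) ≐ map(tup3(string, float, char), nat).
Decompose map/2: S2 ≐ tup3(string, float, char),  nat ≐ nat.
Bind S2 := tup3(string, float, char); no other remaining equation mentions S2. Substituting into the earlier bindings gives B := tree(tup3(string, float, char)), S1 := map(tree(tup3(string, float, char)), tree(tup3(string, float, char))).
Delete trivial equation nat ≐ nat.
Decompose tup3/3: T3 ≐ map(map(float, C), map(C, C)),  string ≐ string,  string ≐ string.
Bind T3 := map(map(float, C), map(C, C)); substituting into the one remaining equation that mentions T3 gives: tup3(nat, map(map(map(float, C), map(C, C)), C), nat) ≐ tup3(nat, A, nat).
Delete trivial equation string ≐ string.
Delete trivial equation string ≐ string.
Decompose tup3/3: nat ≐ nat,  map(map(map(float, C), map(C, C)), C) ≐ A,  nat ≐ nat.
Delete trivial equation nat ≐ nat.
Bind A := map(map(map(float, C), map(C, C)), C); no other remaining equation mentions A. Substituting into the earlier binding gives T1 := tup3(char, string, map(map(map(float, C), map(C, C)), C)).
Delete trivial equation nat ≐ nat.
Decompose tup3/3: tup3(char, float, float) ≐ tup3(char, float, float),  map(float, string) ≐ map(float, T2),  pair(C, R) ≐ pair(T2, pair(string, float)).
Delete trivial equation tup3(char, float, float) ≐ tup3(char, float, float).
Decompose map/2: float ≐ float,  string ≐ T2.
Delete trivial equation float ≐ float.
Bind T2 := string; substituting into the remaining equation gives: pair(C, R) ≐ pair(string, pair(string, float)).
Decompose pair/2: C ≐ string,  R ≐ pair(string, float).
Bind C := string; no other remaining equation mentions C. Substituting into the earlier bindings gives T1 := tup3(char, string, map(map(map(float, string), map(string, string)), string)), T3 := map(map(float, string), map(string, string)), A := map(map(map(float, string), map(string, string)), string).
Bind R := pair(string, float).
No equations remain and no clash or occurs-check failure arose, so a unifier exists.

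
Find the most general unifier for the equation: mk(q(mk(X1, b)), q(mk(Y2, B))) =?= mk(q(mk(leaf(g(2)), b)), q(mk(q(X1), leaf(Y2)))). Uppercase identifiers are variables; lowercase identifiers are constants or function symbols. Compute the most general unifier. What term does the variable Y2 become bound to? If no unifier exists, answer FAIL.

q(leaf(g(2)))

Decompose mk/2: q(mk(X1, b)) =?= q(mk(leaf(g(2)), b)),  q(mk(Y2, B)) =?= q(mk(q(X1), leaf(Y2))).
Decompose q/1: mk(X1, b) =?= mk(leaf(g(2)), b).
Decompose mk/2: X1 =?= leaf(g(2)),  b =?= b.
Bind X1 := leaf(g(2)); substituting into the one remaining equation that mentions X1 gives: q(mk(Y2, B)) =?= q(mk(q(leaf(g(2))), leaf(Y2))).
Delete trivial equation b =?= b.
Decompose q/1: mk(Y2, B) =?= mk(q(leaf(g(2))), leaf(Y2)).
Decompose mk/2: Y2 =?= q(leaf(g(2))),  B =?= leaf(Y2).
Bind Y2 := q(leaf(g(2))); substituting into the remaining equation gives: B =?= leaf(q(leaf(g(2)))).
Bind B := leaf(q(leaf(g(2)))).
MGU = { X1 ↦ leaf(g(2)), Y2 ↦ q(leaf(g(2))), B ↦ leaf(q(leaf(g(2)))) }, so Y2 ↦ q(leaf(g(2))).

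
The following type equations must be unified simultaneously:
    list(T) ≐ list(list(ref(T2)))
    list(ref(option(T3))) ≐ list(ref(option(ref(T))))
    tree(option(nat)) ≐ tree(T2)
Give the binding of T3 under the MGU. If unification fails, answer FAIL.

Decompose list/1: T ≐ list(ref(T2)).
Bind T := list(ref(T2)); substituting into the one remaining equation that mentions T gives: list(ref(option(T3))) ≐ list(ref(option(ref(list(ref(T2)))))).
Decompose list/1: ref(option(T3)) ≐ ref(option(ref(list(ref(T2))))).
Decompose ref/1: option(T3) ≐ option(ref(list(ref(T2)))).
Decompose option/1: T3 ≐ ref(list(ref(T2))).
Bind T3 := ref(list(ref(T2))); no other remaining equation mentions T3.
Decompose tree/1: option(nat) ≐ T2.
Bind T2 := option(nat). Substituting into the earlier bindings gives T := list(ref(option(nat))), T3 := ref(list(ref(option(nat)))).
MGU = { T -> list(ref(option(nat))), T3 -> ref(list(ref(option(nat)))), T2 -> option(nat) }, so T3 -> ref(list(ref(option(nat)))).

ref(list(ref(option(nat))))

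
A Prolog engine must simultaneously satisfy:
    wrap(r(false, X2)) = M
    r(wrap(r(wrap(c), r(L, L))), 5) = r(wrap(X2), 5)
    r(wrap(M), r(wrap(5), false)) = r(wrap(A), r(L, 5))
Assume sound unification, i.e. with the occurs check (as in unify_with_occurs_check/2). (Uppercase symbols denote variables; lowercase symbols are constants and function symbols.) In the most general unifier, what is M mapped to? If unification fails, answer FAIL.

FAIL

Bind M := wrap(r(false, X2)); substituting into the one remaining equation that mentions M gives: r(wrap(wrap(r(false, X2))), r(wrap(5), false)) = r(wrap(A), r(L, 5)).
Decompose r/2: wrap(r(wrap(c), r(L, L))) = wrap(X2),  5 = 5.
Decompose wrap/1: r(wrap(c), r(L, L)) = X2.
Bind X2 := r(wrap(c), r(L, L)); substituting into the one remaining equation that mentions X2 gives: r(wrap(wrap(r(false, r(wrap(c), r(L, L))))), r(wrap(5), false)) = r(wrap(A), r(L, 5)). Substituting into the earlier binding gives M := wrap(r(false, r(wrap(c), r(L, L)))).
Delete trivial equation 5 = 5.
Decompose r/2: wrap(wrap(r(false, r(wrap(c), r(L, L))))) = wrap(A),  r(wrap(5), false) = r(L, 5).
Decompose wrap/1: wrap(r(false, r(wrap(c), r(L, L)))) = A.
Bind A := wrap(r(false, r(wrap(c), r(L, L)))); no other remaining equation mentions A.
Decompose r/2: wrap(5) = L,  false = 5.
Bind L := wrap(5); no other remaining equation mentions L. Substituting into the earlier bindings gives M := wrap(r(false, r(wrap(c), r(wrap(5), wrap(5))))), X2 := r(wrap(c), r(wrap(5), wrap(5))), A := wrap(r(false, r(wrap(c), r(wrap(5), wrap(5))))).
Clash: constants false and 5 differ; no unifier exists.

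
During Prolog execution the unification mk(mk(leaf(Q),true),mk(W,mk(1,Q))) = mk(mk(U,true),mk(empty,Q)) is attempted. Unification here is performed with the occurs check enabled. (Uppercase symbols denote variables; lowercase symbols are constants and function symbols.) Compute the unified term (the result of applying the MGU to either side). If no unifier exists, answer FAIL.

FAIL

Decompose mk/2: mk(leaf(Q),true) = mk(U,true),  mk(W,mk(1,Q)) = mk(empty,Q).
Decompose mk/2: leaf(Q) = U,  true = true.
Bind U := leaf(Q); no other remaining equation mentions U.
Delete trivial equation true = true.
Decompose mk/2: W = empty,  mk(1,Q) = Q.
Bind W := empty; no other remaining equation mentions W.
Occurs check fails: Q occurs in mk(1,Q); the equation Q = mk(1,Q) has no finite solution.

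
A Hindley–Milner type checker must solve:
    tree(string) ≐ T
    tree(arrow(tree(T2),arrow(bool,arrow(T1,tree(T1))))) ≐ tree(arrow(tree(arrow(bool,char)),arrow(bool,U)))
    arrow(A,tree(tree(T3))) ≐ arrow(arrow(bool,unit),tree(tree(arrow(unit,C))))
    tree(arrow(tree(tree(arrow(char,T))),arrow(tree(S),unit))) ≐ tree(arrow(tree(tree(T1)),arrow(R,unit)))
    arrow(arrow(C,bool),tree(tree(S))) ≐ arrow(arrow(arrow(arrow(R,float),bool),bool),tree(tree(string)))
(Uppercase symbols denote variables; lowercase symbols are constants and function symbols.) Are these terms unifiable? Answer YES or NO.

Bind T := tree(string); substituting into the one remaining equation that mentions T gives: tree(arrow(tree(tree(arrow(char,tree(string)))),arrow(tree(S),unit))) ≐ tree(arrow(tree(tree(T1)),arrow(R,unit))).
Decompose tree/1: arrow(tree(T2),arrow(bool,arrow(T1,tree(T1)))) ≐ arrow(tree(arrow(bool,char)),arrow(bool,U)).
Decompose arrow/2: tree(T2) ≐ tree(arrow(bool,char)),  arrow(bool,arrow(T1,tree(T1))) ≐ arrow(bool,U).
Decompose tree/1: T2 ≐ arrow(bool,char).
Bind T2 := arrow(bool,char); no other remaining equation mentions T2.
Decompose arrow/2: bool ≐ bool,  arrow(T1,tree(T1)) ≐ U.
Delete trivial equation bool ≐ bool.
Bind U := arrow(T1,tree(T1)); no other remaining equation mentions U.
Decompose arrow/2: A ≐ arrow(bool,unit),  tree(tree(T3)) ≐ tree(tree(arrow(unit,C))).
Bind A := arrow(bool,unit); no other remaining equation mentions A.
Decompose tree/1: tree(T3) ≐ tree(arrow(unit,C)).
Decompose tree/1: T3 ≐ arrow(unit,C).
Bind T3 := arrow(unit,C); no other remaining equation mentions T3.
Decompose tree/1: arrow(tree(tree(arrow(char,tree(string)))),arrow(tree(S),unit)) ≐ arrow(tree(tree(T1)),arrow(R,unit)).
Decompose arrow/2: tree(tree(arrow(char,tree(string)))) ≐ tree(tree(T1)),  arrow(tree(S),unit) ≐ arrow(R,unit).
Decompose tree/1: tree(arrow(char,tree(string))) ≐ tree(T1).
Decompose tree/1: arrow(char,tree(string)) ≐ T1.
Bind T1 := arrow(char,tree(string)); no other remaining equation mentions T1. Substituting into the earlier binding gives U := arrow(arrow(char,tree(string)),tree(arrow(char,tree(string)))).
Decompose arrow/2: tree(S) ≐ R,  unit ≐ unit.
Bind R := tree(S); substituting into the one remaining equation that mentions R gives: arrow(arrow(C,bool),tree(tree(S))) ≐ arrow(arrow(arrow(arrow(tree(S),float),bool),bool),tree(tree(string))).
Delete trivial equation unit ≐ unit.
Decompose arrow/2: arrow(C,bool) ≐ arrow(arrow(arrow(tree(S),float),bool),bool),  tree(tree(S)) ≐ tree(tree(string)).
Decompose arrow/2: C ≐ arrow(arrow(tree(S),float),bool),  bool ≐ bool.
Bind C := arrow(arrow(tree(S),float),bool); no other remaining equation mentions C. Substituting into the earlier binding gives T3 := arrow(unit,arrow(arrow(tree(S),float),bool)).
Delete trivial equation bool ≐ bool.
Decompose tree/1: tree(S) ≐ tree(string).
Decompose tree/1: S ≐ string.
Bind S := string. Substituting into the earlier bindings gives T3 := arrow(unit,arrow(arrow(tree(string),float),bool)), R := tree(string), C := arrow(arrow(tree(string),float),bool).
No equations remain and no clash or occurs-check failure arose, so a unifier exists.

YES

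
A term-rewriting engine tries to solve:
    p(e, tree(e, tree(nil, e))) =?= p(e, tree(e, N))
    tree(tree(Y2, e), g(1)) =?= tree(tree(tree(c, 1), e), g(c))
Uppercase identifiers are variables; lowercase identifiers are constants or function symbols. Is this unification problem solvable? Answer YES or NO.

Decompose p/2: e =?= e,  tree(e, tree(nil, e)) =?= tree(e, N).
Delete trivial equation e =?= e.
Decompose tree/2: e =?= e,  tree(nil, e) =?= N.
Delete trivial equation e =?= e.
Bind N := tree(nil, e); no other remaining equation mentions N.
Decompose tree/2: tree(Y2, e) =?= tree(tree(c, 1), e),  g(1) =?= g(c).
Decompose tree/2: Y2 =?= tree(c, 1),  e =?= e.
Bind Y2 := tree(c, 1); no other remaining equation mentions Y2.
Delete trivial equation e =?= e.
Decompose g/1: 1 =?= c.
Clash: constants 1 and c differ; no unifier exists.

NO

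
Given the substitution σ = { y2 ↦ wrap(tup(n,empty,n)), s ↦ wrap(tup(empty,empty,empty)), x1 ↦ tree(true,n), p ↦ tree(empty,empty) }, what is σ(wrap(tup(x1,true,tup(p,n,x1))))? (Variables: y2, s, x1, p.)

Replace each occurrence of x1 with tree(true,n).
Replace each occurrence of p with tree(empty,empty).
Result: wrap(tup(tree(true,n),true,tup(tree(empty,empty),n,tree(true,n)))).

wrap(tup(tree(true,n),true,tup(tree(empty,empty),n,tree(true,n))))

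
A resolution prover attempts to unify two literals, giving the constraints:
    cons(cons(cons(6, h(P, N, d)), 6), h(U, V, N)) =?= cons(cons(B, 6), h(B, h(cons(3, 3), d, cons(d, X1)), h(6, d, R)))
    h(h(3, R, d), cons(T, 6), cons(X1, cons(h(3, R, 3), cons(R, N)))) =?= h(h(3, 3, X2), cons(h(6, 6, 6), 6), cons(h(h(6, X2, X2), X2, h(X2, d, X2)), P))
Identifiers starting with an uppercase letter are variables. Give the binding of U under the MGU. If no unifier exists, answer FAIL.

cons(6, h(cons(h(3, 3, 3), cons(3, h(6, d, 3))), h(6, d, 3), d))

Decompose cons/2: cons(cons(6, h(P, N, d)), 6) =?= cons(B, 6),  h(U, V, N) =?= h(B, h(cons(3, 3), d, cons(d, X1)), h(6, d, R)).
Decompose cons/2: cons(6, h(P, N, d)) =?= B,  6 =?= 6.
Bind B := cons(6, h(P, N, d)); substituting into the one remaining equation that mentions B gives: h(U, V, N) =?= h(cons(6, h(P, N, d)), h(cons(3, 3), d, cons(d, X1)), h(6, d, R)).
Delete trivial equation 6 =?= 6.
Decompose h/3: U =?= cons(6, h(P, N, d)),  V =?= h(cons(3, 3), d, cons(d, X1)),  N =?= h(6, d, R).
Bind U := cons(6, h(P, N, d)); no other remaining equation mentions U.
Bind V := h(cons(3, 3), d, cons(d, X1)); no other remaining equation mentions V.
Bind N := h(6, d, R); substituting into the remaining equation gives: h(h(3, R, d), cons(T, 6), cons(X1, cons(h(3, R, 3), cons(R, h(6, d, R))))) =?= h(h(3, 3, X2), cons(h(6, 6, 6), 6), cons(h(h(6, X2, X2), X2, h(X2, d, X2)), P)). Substituting into the earlier bindings gives B := cons(6, h(P, h(6, d, R), d)), U := cons(6, h(P, h(6, d, R), d)).
Decompose h/3: h(3, R, d) =?= h(3, 3, X2),  cons(T, 6) =?= cons(h(6, 6, 6), 6),  cons(X1, cons(h(3, R, 3), cons(R, h(6, d, R)))) =?= cons(h(h(6, X2, X2), X2, h(X2, d, X2)), P).
Decompose h/3: 3 =?= 3,  R =?= 3,  d =?= X2.
Delete trivial equation 3 =?= 3.
Bind R := 3; substituting into the one remaining equation that mentions R gives: cons(X1, cons(h(3, 3, 3), cons(3, h(6, d, 3)))) =?= cons(h(h(6, X2, X2), X2, h(X2, d, X2)), P). Substituting into the earlier bindings gives B := cons(6, h(P, h(6, d, 3), d)), U := cons(6, h(P, h(6, d, 3), d)), N := h(6, d, 3).
Bind X2 := d; substituting into the one remaining equation that mentions X2 gives: cons(X1, cons(h(3, 3, 3), cons(3, h(6, d, 3)))) =?= cons(h(h(6, d, d), d, h(d, d, d)), P).
Decompose cons/2: T =?= h(6, 6, 6),  6 =?= 6.
Bind T := h(6, 6, 6); no other remaining equation mentions T.
Delete trivial equation 6 =?= 6.
Decompose cons/2: X1 =?= h(h(6, d, d), d, h(d, d, d)),  cons(h(3, 3, 3), cons(3, h(6, d, 3))) =?= P.
Bind X1 := h(h(6, d, d), d, h(d, d, d)); no other remaining equation mentions X1. Substituting into the earlier binding gives V := h(cons(3, 3), d, cons(d, h(h(6, d, d), d, h(d, d, d)))).
Bind P := cons(h(3, 3, 3), cons(3, h(6, d, 3))). Substituting into the earlier bindings gives B := cons(6, h(cons(h(3, 3, 3), cons(3, h(6, d, 3))), h(6, d, 3), d)), U := cons(6, h(cons(h(3, 3, 3), cons(3, h(6, d, 3))), h(6, d, 3), d)).
MGU = { B -> cons(6, h(cons(h(3, 3, 3), cons(3, h(6, d, 3))), h(6, d, 3), d)), U -> cons(6, h(cons(h(3, 3, 3), cons(3, h(6, d, 3))), h(6, d, 3), d)), V -> h(cons(3, 3), d, cons(d, h(h(6, d, d), d, h(d, d, d)))), N -> h(6, d, 3), R -> 3, X2 -> d, T -> h(6, 6, 6), X1 -> h(h(6, d, d), d, h(d, d, d)), P -> cons(h(3, 3, 3), cons(3, h(6, d, 3))) }, so U -> cons(6, h(cons(h(3, 3, 3), cons(3, h(6, d, 3))), h(6, d, 3), d)).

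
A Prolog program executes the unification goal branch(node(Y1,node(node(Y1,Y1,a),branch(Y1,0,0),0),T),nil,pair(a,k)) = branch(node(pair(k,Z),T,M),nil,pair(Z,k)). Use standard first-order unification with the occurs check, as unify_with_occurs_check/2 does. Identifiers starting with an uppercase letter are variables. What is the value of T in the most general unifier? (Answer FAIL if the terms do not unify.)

node(node(pair(k,a),pair(k,a),a),branch(pair(k,a),0,0),0)

Decompose branch/3: node(Y1,node(node(Y1,Y1,a),branch(Y1,0,0),0),T) = node(pair(k,Z),T,M),  nil = nil,  pair(a,k) = pair(Z,k).
Decompose node/3: Y1 = pair(k,Z),  node(node(Y1,Y1,a),branch(Y1,0,0),0) = T,  T = M.
Bind Y1 := pair(k,Z); substituting into the one remaining equation that mentions Y1 gives: node(node(pair(k,Z),pair(k,Z),a),branch(pair(k,Z),0,0),0) = T.
Bind T := node(node(pair(k,Z),pair(k,Z),a),branch(pair(k,Z),0,0),0); substituting into the one remaining equation that mentions T gives: node(node(pair(k,Z),pair(k,Z),a),branch(pair(k,Z),0,0),0) = M.
Bind M := node(node(pair(k,Z),pair(k,Z),a),branch(pair(k,Z),0,0),0); no other remaining equation mentions M.
Delete trivial equation nil = nil.
Decompose pair/2: a = Z,  k = k.
Bind Z := a; no other remaining equation mentions Z. Substituting into the earlier bindings gives Y1 := pair(k,a), T := node(node(pair(k,a),pair(k,a),a),branch(pair(k,a),0,0),0), M := node(node(pair(k,a),pair(k,a),a),branch(pair(k,a),0,0),0).
Delete trivial equation k = k.
MGU = { Y1 -> pair(k,a), T -> node(node(pair(k,a),pair(k,a),a),branch(pair(k,a),0,0),0), M -> node(node(pair(k,a),pair(k,a),a),branch(pair(k,a),0,0),0), Z -> a }, so T -> node(node(pair(k,a),pair(k,a),a),branch(pair(k,a),0,0),0).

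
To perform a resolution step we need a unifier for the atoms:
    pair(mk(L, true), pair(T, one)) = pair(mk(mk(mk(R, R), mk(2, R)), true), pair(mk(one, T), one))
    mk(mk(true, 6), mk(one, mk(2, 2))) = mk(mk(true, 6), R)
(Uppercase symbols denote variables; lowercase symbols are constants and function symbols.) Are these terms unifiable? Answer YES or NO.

NO

Decompose pair/2: mk(L, true) = mk(mk(mk(R, R), mk(2, R)), true),  pair(T, one) = pair(mk(one, T), one).
Decompose mk/2: L = mk(mk(R, R), mk(2, R)),  true = true.
Bind L := mk(mk(R, R), mk(2, R)); no other remaining equation mentions L.
Delete trivial equation true = true.
Decompose pair/2: T = mk(one, T),  one = one.
Occurs check fails: T occurs in mk(one, T); the equation T = mk(one, T) has no finite solution.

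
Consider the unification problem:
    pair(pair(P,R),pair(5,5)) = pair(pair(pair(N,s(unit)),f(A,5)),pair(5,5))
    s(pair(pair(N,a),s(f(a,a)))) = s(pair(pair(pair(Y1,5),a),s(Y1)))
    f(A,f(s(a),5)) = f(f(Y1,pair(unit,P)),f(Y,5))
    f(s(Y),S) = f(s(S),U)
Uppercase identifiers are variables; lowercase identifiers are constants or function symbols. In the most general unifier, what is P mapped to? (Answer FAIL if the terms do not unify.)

Decompose pair/2: pair(P,R) = pair(pair(N,s(unit)),f(A,5)),  pair(5,5) = pair(5,5).
Decompose pair/2: P = pair(N,s(unit)),  R = f(A,5).
Bind P := pair(N,s(unit)); substituting into the one remaining equation that mentions P gives: f(A,f(s(a),5)) = f(f(Y1,pair(unit,pair(N,s(unit)))),f(Y,5)).
Bind R := f(A,5); no other remaining equation mentions R.
Delete trivial equation pair(5,5) = pair(5,5).
Decompose s/1: pair(pair(N,a),s(f(a,a))) = pair(pair(pair(Y1,5),a),s(Y1)).
Decompose pair/2: pair(N,a) = pair(pair(Y1,5),a),  s(f(a,a)) = s(Y1).
Decompose pair/2: N = pair(Y1,5),  a = a.
Bind N := pair(Y1,5); substituting into the one remaining equation that mentions N gives: f(A,f(s(a),5)) = f(f(Y1,pair(unit,pair(pair(Y1,5),s(unit)))),f(Y,5)). Substituting into the earlier binding gives P := pair(pair(Y1,5),s(unit)).
Delete trivial equation a = a.
Decompose s/1: f(a,a) = Y1.
Bind Y1 := f(a,a); substituting into the one remaining equation that mentions Y1 gives: f(A,f(s(a),5)) = f(f(f(a,a),pair(unit,pair(pair(f(a,a),5),s(unit)))),f(Y,5)). Substituting into the earlier bindings gives P := pair(pair(f(a,a),5),s(unit)), N := pair(f(a,a),5).
Decompose f/2: A = f(f(a,a),pair(unit,pair(pair(f(a,a),5),s(unit)))),  f(s(a),5) = f(Y,5).
Bind A := f(f(a,a),pair(unit,pair(pair(f(a,a),5),s(unit)))); no other remaining equation mentions A. Substituting into the earlier binding gives R := f(f(f(a,a),pair(unit,pair(pair(f(a,a),5),s(unit)))),5).
Decompose f/2: s(a) = Y,  5 = 5.
Bind Y := s(a); substituting into the one remaining equation that mentions Y gives: f(s(s(a)),S) = f(s(S),U).
Delete trivial equation 5 = 5.
Decompose f/2: s(s(a)) = s(S),  S = U.
Decompose s/1: s(a) = S.
Bind S := s(a); substituting into the remaining equation gives: s(a) = U.
Bind U := s(a).
MGU = { P -> pair(pair(f(a,a),5),s(unit)), R -> f(f(f(a,a),pair(unit,pair(pair(f(a,a),5),s(unit)))),5), N -> pair(f(a,a),5), Y1 -> f(a,a), A -> f(f(a,a),pair(unit,pair(pair(f(a,a),5),s(unit)))), Y -> s(a), S -> s(a), U -> s(a) }, so P -> pair(pair(f(a,a),5),s(unit)).

pair(pair(f(a,a),5),s(unit))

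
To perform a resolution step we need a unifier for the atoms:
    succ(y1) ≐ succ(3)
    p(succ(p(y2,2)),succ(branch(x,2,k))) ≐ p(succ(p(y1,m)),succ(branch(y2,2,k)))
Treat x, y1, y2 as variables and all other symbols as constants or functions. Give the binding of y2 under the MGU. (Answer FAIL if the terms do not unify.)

Decompose succ/1: y1 ≐ 3.
Bind y1 := 3; substituting into the remaining equation gives: p(succ(p(y2,2)),succ(branch(x,2,k))) ≐ p(succ(p(3,m)),succ(branch(y2,2,k))).
Decompose p/2: succ(p(y2,2)) ≐ succ(p(3,m)),  succ(branch(x,2,k)) ≐ succ(branch(y2,2,k)).
Decompose succ/1: p(y2,2) ≐ p(3,m).
Decompose p/2: y2 ≐ 3,  2 ≐ m.
Bind y2 := 3; substituting into the one remaining equation that mentions y2 gives: succ(branch(x,2,k)) ≐ succ(branch(3,2,k)).
Clash: constants 2 and m differ; no unifier exists.

FAIL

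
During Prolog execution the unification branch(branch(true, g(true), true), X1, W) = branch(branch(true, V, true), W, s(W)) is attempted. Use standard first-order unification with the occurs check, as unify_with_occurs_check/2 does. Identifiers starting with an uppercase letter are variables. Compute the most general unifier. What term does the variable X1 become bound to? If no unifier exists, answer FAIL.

Decompose branch/3: branch(true, g(true), true) = branch(true, V, true),  X1 = W,  W = s(W).
Decompose branch/3: true = true,  g(true) = V,  true = true.
Delete trivial equation true = true.
Bind V := g(true); no other remaining equation mentions V.
Delete trivial equation true = true.
Bind X1 := W; no other remaining equation mentions X1.
Occurs check fails: W occurs in s(W); the equation W = s(W) has no finite solution.

FAIL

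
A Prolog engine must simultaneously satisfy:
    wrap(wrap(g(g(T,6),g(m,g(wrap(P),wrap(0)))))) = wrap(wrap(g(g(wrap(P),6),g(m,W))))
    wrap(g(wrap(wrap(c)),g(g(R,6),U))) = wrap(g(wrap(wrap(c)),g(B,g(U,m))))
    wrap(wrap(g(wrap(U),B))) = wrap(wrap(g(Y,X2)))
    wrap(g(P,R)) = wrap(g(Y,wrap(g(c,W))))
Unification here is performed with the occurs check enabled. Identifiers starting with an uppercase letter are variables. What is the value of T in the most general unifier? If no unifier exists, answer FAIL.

FAIL

Decompose wrap/1: wrap(g(g(T,6),g(m,g(wrap(P),wrap(0))))) = wrap(g(g(wrap(P),6),g(m,W))).
Decompose wrap/1: g(g(T,6),g(m,g(wrap(P),wrap(0)))) = g(g(wrap(P),6),g(m,W)).
Decompose g/2: g(T,6) = g(wrap(P),6),  g(m,g(wrap(P),wrap(0))) = g(m,W).
Decompose g/2: T = wrap(P),  6 = 6.
Bind T := wrap(P); no other remaining equation mentions T.
Delete trivial equation 6 = 6.
Decompose g/2: m = m,  g(wrap(P),wrap(0)) = W.
Delete trivial equation m = m.
Bind W := g(wrap(P),wrap(0)); substituting into the one remaining equation that mentions W gives: wrap(g(P,R)) = wrap(g(Y,wrap(g(c,g(wrap(P),wrap(0)))))).
Decompose wrap/1: g(wrap(wrap(c)),g(g(R,6),U)) = g(wrap(wrap(c)),g(B,g(U,m))).
Decompose g/2: wrap(wrap(c)) = wrap(wrap(c)),  g(g(R,6),U) = g(B,g(U,m)).
Delete trivial equation wrap(wrap(c)) = wrap(wrap(c)).
Decompose g/2: g(R,6) = B,  U = g(U,m).
Bind B := g(R,6); substituting into the one remaining equation that mentions B gives: wrap(wrap(g(wrap(U),g(R,6)))) = wrap(wrap(g(Y,X2))).
Occurs check fails: U occurs in g(U,m); the equation U = g(U,m) has no finite solution.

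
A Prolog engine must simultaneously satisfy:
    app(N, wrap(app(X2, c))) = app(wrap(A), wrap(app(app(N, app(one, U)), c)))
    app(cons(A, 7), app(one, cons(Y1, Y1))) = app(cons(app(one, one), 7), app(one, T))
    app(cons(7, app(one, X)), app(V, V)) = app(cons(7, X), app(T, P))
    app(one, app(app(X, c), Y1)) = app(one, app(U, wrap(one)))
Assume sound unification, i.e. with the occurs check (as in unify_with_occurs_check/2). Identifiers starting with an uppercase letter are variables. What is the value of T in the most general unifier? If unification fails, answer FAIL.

FAIL

Decompose app/2: N = wrap(A),  wrap(app(X2, c)) = wrap(app(app(N, app(one, U)), c)).
Bind N := wrap(A); substituting into the one remaining equation that mentions N gives: wrap(app(X2, c)) = wrap(app(app(wrap(A), app(one, U)), c)).
Decompose wrap/1: app(X2, c) = app(app(wrap(A), app(one, U)), c).
Decompose app/2: X2 = app(wrap(A), app(one, U)),  c = c.
Bind X2 := app(wrap(A), app(one, U)); no other remaining equation mentions X2.
Delete trivial equation c = c.
Decompose app/2: cons(A, 7) = cons(app(one, one), 7),  app(one, cons(Y1, Y1)) = app(one, T).
Decompose cons/2: A = app(one, one),  7 = 7.
Bind A := app(one, one); no other remaining equation mentions A. Substituting into the earlier bindings gives N := wrap(app(one, one)), X2 := app(wrap(app(one, one)), app(one, U)).
Delete trivial equation 7 = 7.
Decompose app/2: one = one,  cons(Y1, Y1) = T.
Delete trivial equation one = one.
Bind T := cons(Y1, Y1); substituting into the one remaining equation that mentions T gives: app(cons(7, app(one, X)), app(V, V)) = app(cons(7, X), app(cons(Y1, Y1), P)).
Decompose app/2: cons(7, app(one, X)) = cons(7, X),  app(V, V) = app(cons(Y1, Y1), P).
Decompose cons/2: 7 = 7,  app(one, X) = X.
Delete trivial equation 7 = 7.
Occurs check fails: X occurs in app(one, X); the equation X = app(one, X) has no finite solution.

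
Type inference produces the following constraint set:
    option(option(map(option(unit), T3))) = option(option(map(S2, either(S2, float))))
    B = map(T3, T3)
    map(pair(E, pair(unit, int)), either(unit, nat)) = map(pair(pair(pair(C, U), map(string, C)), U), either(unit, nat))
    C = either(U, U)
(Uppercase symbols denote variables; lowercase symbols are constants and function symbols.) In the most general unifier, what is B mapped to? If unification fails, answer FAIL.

Decompose option/1: option(map(option(unit), T3)) = option(map(S2, either(S2, float))).
Decompose option/1: map(option(unit), T3) = map(S2, either(S2, float)).
Decompose map/2: option(unit) = S2,  T3 = either(S2, float).
Bind S2 := option(unit); substituting into the one remaining equation that mentions S2 gives: T3 = either(option(unit), float).
Bind T3 := either(option(unit), float); substituting into the one remaining equation that mentions T3 gives: B = map(either(option(unit), float), either(option(unit), float)).
Bind B := map(either(option(unit), float), either(option(unit), float)); no other remaining equation mentions B.
Decompose map/2: pair(E, pair(unit, int)) = pair(pair(pair(C, U), map(string, C)), U),  either(unit, nat) = either(unit, nat).
Decompose pair/2: E = pair(pair(C, U), map(string, C)),  pair(unit, int) = U.
Bind E := pair(pair(C, U), map(string, C)); no other remaining equation mentions E.
Bind U := pair(unit, int); substituting into the one remaining equation that mentions U gives: C = either(pair(unit, int), pair(unit, int)). Substituting into the earlier binding gives E := pair(pair(C, pair(unit, int)), map(string, C)).
Delete trivial equation either(unit, nat) = either(unit, nat).
Bind C := either(pair(unit, int), pair(unit, int)). Substituting into the earlier binding gives E := pair(pair(either(pair(unit, int), pair(unit, int)), pair(unit, int)), map(string, either(pair(unit, int), pair(unit, int)))).
MGU = { S2 := option(unit), T3 := either(option(unit), float), B := map(either(option(unit), float), either(option(unit), float)), E := pair(pair(either(pair(unit, int), pair(unit, int)), pair(unit, int)), map(string, either(pair(unit, int), pair(unit, int)))), U := pair(unit, int), C := either(pair(unit, int), pair(unit, int)) }, so B := map(either(option(unit), float), either(option(unit), float)).

map(either(option(unit), float), either(option(unit), float))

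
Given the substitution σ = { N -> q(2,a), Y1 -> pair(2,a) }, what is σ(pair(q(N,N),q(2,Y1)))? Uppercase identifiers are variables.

Replace each occurrence of N with q(2,a).
Replace each occurrence of Y1 with pair(2,a).
Result: pair(q(q(2,a),q(2,a)),q(2,pair(2,a))).

pair(q(q(2,a),q(2,a)),q(2,pair(2,a)))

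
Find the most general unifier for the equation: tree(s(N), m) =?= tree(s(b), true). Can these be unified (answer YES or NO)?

NO

Decompose tree/2: s(N) =?= s(b),  m =?= true.
Decompose s/1: N =?= b.
Bind N := b; no other remaining equation mentions N.
Clash: constants m and true differ; no unifier exists.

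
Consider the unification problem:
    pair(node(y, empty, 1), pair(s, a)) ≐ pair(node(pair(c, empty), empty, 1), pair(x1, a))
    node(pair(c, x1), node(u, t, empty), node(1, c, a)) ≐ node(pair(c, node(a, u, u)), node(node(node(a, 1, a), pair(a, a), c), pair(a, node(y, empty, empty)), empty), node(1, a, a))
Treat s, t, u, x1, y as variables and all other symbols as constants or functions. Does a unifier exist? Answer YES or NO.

NO

Decompose pair/2: node(y, empty, 1) ≐ node(pair(c, empty), empty, 1),  pair(s, a) ≐ pair(x1, a).
Decompose node/3: y ≐ pair(c, empty),  empty ≐ empty,  1 ≐ 1.
Bind y := pair(c, empty); substituting into the one remaining equation that mentions y gives: node(pair(c, x1), node(u, t, empty), node(1, c, a)) ≐ node(pair(c, node(a, u, u)), node(node(node(a, 1, a), pair(a, a), c), pair(a, node(pair(c, empty), empty, empty)), empty), node(1, a, a)).
Delete trivial equation empty ≐ empty.
Delete trivial equation 1 ≐ 1.
Decompose pair/2: s ≐ x1,  a ≐ a.
Bind s := x1; no other remaining equation mentions s.
Delete trivial equation a ≐ a.
Decompose node/3: pair(c, x1) ≐ pair(c, node(a, u, u)),  node(u, t, empty) ≐ node(node(node(a, 1, a), pair(a, a), c), pair(a, node(pair(c, empty), empty, empty)), empty),  node(1, c, a) ≐ node(1, a, a).
Decompose pair/2: c ≐ c,  x1 ≐ node(a, u, u).
Delete trivial equation c ≐ c.
Bind x1 := node(a, u, u); no other remaining equation mentions x1. Substituting into the earlier binding gives s := node(a, u, u).
Decompose node/3: u ≐ node(node(a, 1, a), pair(a, a), c),  t ≐ pair(a, node(pair(c, empty), empty, empty)),  empty ≐ empty.
Bind u := node(node(a, 1, a), pair(a, a), c); no other remaining equation mentions u. Substituting into the earlier bindings gives s := node(a, node(node(a, 1, a), pair(a, a), c), node(node(a, 1, a), pair(a, a), c)), x1 := node(a, node(node(a, 1, a), pair(a, a), c), node(node(a, 1, a), pair(a, a), c)).
Bind t := pair(a, node(pair(c, empty), empty, empty)); no other remaining equation mentions t.
Delete trivial equation empty ≐ empty.
Decompose node/3: 1 ≐ 1,  c ≐ a,  a ≐ a.
Delete trivial equation 1 ≐ 1.
Clash: constants c and a differ; no unifier exists.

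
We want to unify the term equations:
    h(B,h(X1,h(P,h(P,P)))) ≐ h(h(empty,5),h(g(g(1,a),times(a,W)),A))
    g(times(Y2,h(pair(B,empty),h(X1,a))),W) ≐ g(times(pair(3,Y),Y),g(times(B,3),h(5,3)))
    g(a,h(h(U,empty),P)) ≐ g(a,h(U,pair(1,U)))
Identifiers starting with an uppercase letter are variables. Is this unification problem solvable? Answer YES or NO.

Decompose h/2: B ≐ h(empty,5),  h(X1,h(P,h(P,P))) ≐ h(g(g(1,a),times(a,W)),A).
Bind B := h(empty,5); substituting into the one remaining equation that mentions B gives: g(times(Y2,h(pair(h(empty,5),empty),h(X1,a))),W) ≐ g(times(pair(3,Y),Y),g(times(h(empty,5),3),h(5,3))).
Decompose h/2: X1 ≐ g(g(1,a),times(a,W)),  h(P,h(P,P)) ≐ A.
Bind X1 := g(g(1,a),times(a,W)); substituting into the one remaining equation that mentions X1 gives: g(times(Y2,h(pair(h(empty,5),empty),h(g(g(1,a),times(a,W)),a))),W) ≐ g(times(pair(3,Y),Y),g(times(h(empty,5),3),h(5,3))).
Bind A := h(P,h(P,P)); no other remaining equation mentions A.
Decompose g/2: times(Y2,h(pair(h(empty,5),empty),h(g(g(1,a),times(a,W)),a))) ≐ times(pair(3,Y),Y),  W ≐ g(times(h(empty,5),3),h(5,3)).
Decompose times/2: Y2 ≐ pair(3,Y),  h(pair(h(empty,5),empty),h(g(g(1,a),times(a,W)),a)) ≐ Y.
Bind Y2 := pair(3,Y); no other remaining equation mentions Y2.
Bind Y := h(pair(h(empty,5),empty),h(g(g(1,a),times(a,W)),a)); no other remaining equation mentions Y. Substituting into the earlier binding gives Y2 := pair(3,h(pair(h(empty,5),empty),h(g(g(1,a),times(a,W)),a))).
Bind W := g(times(h(empty,5),3),h(5,3)); no other remaining equation mentions W. Substituting into the earlier bindings gives X1 := g(g(1,a),times(a,g(times(h(empty,5),3),h(5,3)))), Y2 := pair(3,h(pair(h(empty,5),empty),h(g(g(1,a),times(a,g(times(h(empty,5),3),h(5,3)))),a))), Y := h(pair(h(empty,5),empty),h(g(g(1,a),times(a,g(times(h(empty,5),3),h(5,3)))),a)).
Decompose g/2: a ≐ a,  h(h(U,empty),P) ≐ h(U,pair(1,U)).
Delete trivial equation a ≐ a.
Decompose h/2: h(U,empty) ≐ U,  P ≐ pair(1,U).
Occurs check fails: U occurs in h(U,empty); the equation U ≐ h(U,empty) has no finite solution.

NO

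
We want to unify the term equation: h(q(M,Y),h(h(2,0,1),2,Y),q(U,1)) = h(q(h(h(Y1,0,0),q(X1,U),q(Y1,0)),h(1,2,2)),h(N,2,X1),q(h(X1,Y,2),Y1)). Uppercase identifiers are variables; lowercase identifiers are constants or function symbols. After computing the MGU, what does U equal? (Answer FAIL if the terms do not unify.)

h(h(1,2,2),h(1,2,2),2)

Decompose h/3: q(M,Y) = q(h(h(Y1,0,0),q(X1,U),q(Y1,0)),h(1,2,2)),  h(h(2,0,1),2,Y) = h(N,2,X1),  q(U,1) = q(h(X1,Y,2),Y1).
Decompose q/2: M = h(h(Y1,0,0),q(X1,U),q(Y1,0)),  Y = h(1,2,2).
Bind M := h(h(Y1,0,0),q(X1,U),q(Y1,0)); no other remaining equation mentions M.
Bind Y := h(1,2,2); substituting into the remaining equations gives: h(h(2,0,1),2,h(1,2,2)) = h(N,2,X1),  q(U,1) = q(h(X1,h(1,2,2),2),Y1).
Decompose h/3: h(2,0,1) = N,  2 = 2,  h(1,2,2) = X1.
Bind N := h(2,0,1); no other remaining equation mentions N.
Delete trivial equation 2 = 2.
Bind X1 := h(1,2,2); substituting into the remaining equation gives: q(U,1) = q(h(h(1,2,2),h(1,2,2),2),Y1). Substituting into the earlier binding gives M := h(h(Y1,0,0),q(h(1,2,2),U),q(Y1,0)).
Decompose q/2: U = h(h(1,2,2),h(1,2,2),2),  1 = Y1.
Bind U := h(h(1,2,2),h(1,2,2),2); no other remaining equation mentions U. Substituting into the earlier binding gives M := h(h(Y1,0,0),q(h(1,2,2),h(h(1,2,2),h(1,2,2),2)),q(Y1,0)).
Bind Y1 := 1. Substituting into the earlier binding gives M := h(h(1,0,0),q(h(1,2,2),h(h(1,2,2),h(1,2,2),2)),q(1,0)).
MGU = { M ↦ h(h(1,0,0),q(h(1,2,2),h(h(1,2,2),h(1,2,2),2)),q(1,0)), Y ↦ h(1,2,2), N ↦ h(2,0,1), X1 ↦ h(1,2,2), U ↦ h(h(1,2,2),h(1,2,2),2), Y1 ↦ 1 }, so U ↦ h(h(1,2,2),h(1,2,2),2).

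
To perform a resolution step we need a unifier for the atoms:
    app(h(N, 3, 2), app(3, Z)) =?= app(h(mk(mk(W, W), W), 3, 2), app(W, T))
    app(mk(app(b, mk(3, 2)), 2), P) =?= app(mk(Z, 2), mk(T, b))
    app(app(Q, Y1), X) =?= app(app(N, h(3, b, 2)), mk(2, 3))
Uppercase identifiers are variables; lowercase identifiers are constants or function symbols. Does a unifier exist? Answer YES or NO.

YES

Decompose app/2: h(N, 3, 2) =?= h(mk(mk(W, W), W), 3, 2),  app(3, Z) =?= app(W, T).
Decompose h/3: N =?= mk(mk(W, W), W),  3 =?= 3,  2 =?= 2.
Bind N := mk(mk(W, W), W); substituting into the one remaining equation that mentions N gives: app(app(Q, Y1), X) =?= app(app(mk(mk(W, W), W), h(3, b, 2)), mk(2, 3)).
Delete trivial equation 3 =?= 3.
Delete trivial equation 2 =?= 2.
Decompose app/2: 3 =?= W,  Z =?= T.
Bind W := 3; substituting into the one remaining equation that mentions W gives: app(app(Q, Y1), X) =?= app(app(mk(mk(3, 3), 3), h(3, b, 2)), mk(2, 3)). Substituting into the earlier binding gives N := mk(mk(3, 3), 3).
Bind Z := T; substituting into the one remaining equation that mentions Z gives: app(mk(app(b, mk(3, 2)), 2), P) =?= app(mk(T, 2), mk(T, b)).
Decompose app/2: mk(app(b, mk(3, 2)), 2) =?= mk(T, 2),  P =?= mk(T, b).
Decompose mk/2: app(b, mk(3, 2)) =?= T,  2 =?= 2.
Bind T := app(b, mk(3, 2)); substituting into the one remaining equation that mentions T gives: P =?= mk(app(b, mk(3, 2)), b). Substituting into the earlier binding gives Z := app(b, mk(3, 2)).
Delete trivial equation 2 =?= 2.
Bind P := mk(app(b, mk(3, 2)), b); no other remaining equation mentions P.
Decompose app/2: app(Q, Y1) =?= app(mk(mk(3, 3), 3), h(3, b, 2)),  X =?= mk(2, 3).
Decompose app/2: Q =?= mk(mk(3, 3), 3),  Y1 =?= h(3, b, 2).
Bind Q := mk(mk(3, 3), 3); no other remaining equation mentions Q.
Bind Y1 := h(3, b, 2); no other remaining equation mentions Y1.
Bind X := mk(2, 3).
No equations remain and no clash or occurs-check failure arose, so a unifier exists.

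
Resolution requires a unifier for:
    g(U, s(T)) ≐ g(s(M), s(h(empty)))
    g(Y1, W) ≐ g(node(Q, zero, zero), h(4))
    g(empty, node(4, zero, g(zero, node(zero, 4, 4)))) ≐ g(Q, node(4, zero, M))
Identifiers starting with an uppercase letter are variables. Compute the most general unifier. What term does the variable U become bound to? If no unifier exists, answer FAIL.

s(g(zero, node(zero, 4, 4)))

Decompose g/2: U ≐ s(M),  s(T) ≐ s(h(empty)).
Bind U := s(M); no other remaining equation mentions U.
Decompose s/1: T ≐ h(empty).
Bind T := h(empty); no other remaining equation mentions T.
Decompose g/2: Y1 ≐ node(Q, zero, zero),  W ≐ h(4).
Bind Y1 := node(Q, zero, zero); no other remaining equation mentions Y1.
Bind W := h(4); no other remaining equation mentions W.
Decompose g/2: empty ≐ Q,  node(4, zero, g(zero, node(zero, 4, 4))) ≐ node(4, zero, M).
Bind Q := empty; no other remaining equation mentions Q. Substituting into the earlier binding gives Y1 := node(empty, zero, zero).
Decompose node/3: 4 ≐ 4,  zero ≐ zero,  g(zero, node(zero, 4, 4)) ≐ M.
Delete trivial equation 4 ≐ 4.
Delete trivial equation zero ≐ zero.
Bind M := g(zero, node(zero, 4, 4)). Substituting into the earlier binding gives U := s(g(zero, node(zero, 4, 4))).
MGU = { U -> s(g(zero, node(zero, 4, 4))), T -> h(empty), Y1 -> node(empty, zero, zero), W -> h(4), Q -> empty, M -> g(zero, node(zero, 4, 4)) }, so U -> s(g(zero, node(zero, 4, 4))).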